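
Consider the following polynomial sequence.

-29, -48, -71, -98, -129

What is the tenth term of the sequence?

-344

D1: -19  -23  -27  -31
D2: -4  -4  -4
The second differences are constant (-4).
-31 − 4 = -35;  -129 − 35 = -164
-35 − 4 = -39;  -164 − 39 = -203
-39 − 4 = -43;  -203 − 43 = -246
-43 − 4 = -47;  -246 − 47 = -293
-47 − 4 = -51;  -293 − 51 = -344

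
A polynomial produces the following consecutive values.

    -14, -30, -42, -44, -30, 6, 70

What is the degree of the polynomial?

3

-16, -12, -2, 14, 36, 64
4, 10, 16, 22, 28
6, 6, 6, 6
The third differences are constant, so the polynomial has degree 3.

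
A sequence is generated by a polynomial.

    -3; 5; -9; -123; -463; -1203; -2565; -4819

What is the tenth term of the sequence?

-13323

First differences: 8, -14, -114, -340, -740, -1362, -2254
Second differences: -22, -100, -226, -400, -622, -892
Third differences: -78, -126, -174, -222, -270
Fourth differences: -48, -48, -48, -48
Fourth differences constant at -48.
-270 − 48 = -318;  -892 − 318 = -1210;  -2254 − 1210 = -3464;  -4819 − 3464 = -8283
-318 − 48 = -366;  -1210 − 366 = -1576;  -3464 − 1576 = -5040;  -8283 − 5040 = -13323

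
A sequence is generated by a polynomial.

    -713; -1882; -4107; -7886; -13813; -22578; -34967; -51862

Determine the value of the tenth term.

-103178

D1: -1169, -2225, -3779, -5927, -8765, -12389, -16895
D2: -1056, -1554, -2148, -2838, -3624, -4506
D3: -498, -594, -690, -786, -882
D4: -96, -96, -96, -96
Fourth differences constant at -96.
-882 − 96 = -978;  -4506 − 978 = -5484;  -16895 − 5484 = -22379;  -51862 − 22379 = -74241
-978 − 96 = -1074;  -5484 − 1074 = -6558;  -22379 − 6558 = -28937;  -74241 − 28937 = -103178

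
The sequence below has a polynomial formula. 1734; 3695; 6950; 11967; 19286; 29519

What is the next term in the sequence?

Δ: 1961  3255  5017  7319  10233
Δ²: 1294  1762  2302  2914
Δ³: 468  540  612
Δ⁴: 72  72
Fourth differences constant at 72.
612 + 72 = 684;  2914 + 684 = 3598;  10233 + 3598 = 13831;  29519 + 13831 = 43350

43350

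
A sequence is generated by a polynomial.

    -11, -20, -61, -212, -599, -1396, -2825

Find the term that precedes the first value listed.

D1: -9  -41  -151  -387  -797  -1429
D2: -32  -110  -236  -410  -632
D3: -78  -126  -174  -222
D4: -48  -48  -48
The fourth differences are constant at -48.
Work back: -78 + 48 = -30;  -32 + 30 = -2;  -9 + 2 = -7;  -11 + 7 = -4

-4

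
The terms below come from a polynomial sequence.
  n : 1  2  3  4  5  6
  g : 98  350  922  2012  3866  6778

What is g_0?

D1: 252  572  1090  1854  2912
D2: 320  518  764  1058
D3: 198  246  294
D4: 48  48
The fourth differences are constant at 48.
Work back: 198 − 48 = 150;  320 − 150 = 170;  252 − 170 = 82;  98 − 82 = 16

16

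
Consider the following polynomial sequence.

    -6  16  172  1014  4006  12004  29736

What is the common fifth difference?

480

First differences: 22, 156, 842, 2992, 7998, 17732
Second differences: 134, 686, 2150, 5006, 9734
Third differences: 552, 1464, 2856, 4728
Fourth differences: 912, 1392, 1872
Fifth differences: 480, 480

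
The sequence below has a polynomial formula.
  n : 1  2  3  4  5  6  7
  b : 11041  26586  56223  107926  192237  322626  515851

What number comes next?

792318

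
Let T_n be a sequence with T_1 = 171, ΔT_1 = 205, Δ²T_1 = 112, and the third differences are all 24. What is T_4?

1146

Build the table forward from the leading diagonal:
Third differences: 24  24  24  24
Second differences: 112  136  160  184
First differences: 205  317  453  613
T: 171  376  693  1146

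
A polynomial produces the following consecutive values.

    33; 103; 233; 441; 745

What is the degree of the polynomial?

Δ: 70, 130, 208, 304
Δ²: 60, 78, 96
Δ³: 18, 18
The third differences are constant, so the polynomial has degree 3.

3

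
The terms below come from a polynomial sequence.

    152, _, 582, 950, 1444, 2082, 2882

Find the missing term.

322

Using the last 5 terms:
368, 494, 638, 800
126, 144, 162
18, 18
Constant third difference = 18.
Extend backward: 126 − 18 = 108;  368 − 108 = 260;  582 − 260 = 322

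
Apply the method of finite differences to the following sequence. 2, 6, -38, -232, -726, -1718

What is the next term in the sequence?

-3454

Δ: 4 , -44 , -194 , -494 , -992
Δ²: -48 , -150 , -300 , -498
Δ³: -102 , -150 , -198
Δ⁴: -48 , -48
Fourth differences constant at -48.
-198 − 48 = -246;  -498 − 246 = -744;  -992 − 744 = -1736;  -1718 − 1736 = -3454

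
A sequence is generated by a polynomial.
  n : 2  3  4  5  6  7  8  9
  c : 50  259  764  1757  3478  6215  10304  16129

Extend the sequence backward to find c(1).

209, 505, 993, 1721, 2737, 4089, 5825
296, 488, 728, 1016, 1352, 1736
192, 240, 288, 336, 384
48, 48, 48, 48
The fourth differences are constant at 48.
Work back: 192 − 48 = 144;  296 − 144 = 152;  209 − 152 = 57;  50 − 57 = -7

-7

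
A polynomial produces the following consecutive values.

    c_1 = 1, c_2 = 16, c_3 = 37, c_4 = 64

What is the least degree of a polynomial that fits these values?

First differences: 15, 21, 27
Second differences: 6, 6
The second differences are constant, so the polynomial has degree 2.

2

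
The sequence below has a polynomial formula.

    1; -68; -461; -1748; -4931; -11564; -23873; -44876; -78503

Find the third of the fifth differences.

Δ: -69, -393, -1287, -3183, -6633, -12309, -21003, -33627
Δ²: -324, -894, -1896, -3450, -5676, -8694, -12624
Δ³: -570, -1002, -1554, -2226, -3018, -3930
Δ⁴: -432, -552, -672, -792, -912
Δ⁵: -120, -120, -120, -120

-120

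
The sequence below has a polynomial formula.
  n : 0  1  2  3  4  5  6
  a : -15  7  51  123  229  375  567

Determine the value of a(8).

22, 44, 72, 106, 146, 192
22, 28, 34, 40, 46
6, 6, 6, 6
The third differences are constant (6).
46 + 6 = 52;  192 + 52 = 244;  567 + 244 = 811
52 + 6 = 58;  244 + 58 = 302;  811 + 302 = 1113

1113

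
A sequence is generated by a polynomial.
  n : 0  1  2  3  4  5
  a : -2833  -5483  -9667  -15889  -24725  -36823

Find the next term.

D1: -2650, -4184, -6222, -8836, -12098
D2: -1534, -2038, -2614, -3262
D3: -504, -576, -648
D4: -72, -72
The fourth differences are constant (-72).
-648 − 72 = -720;  -3262 − 720 = -3982;  -12098 − 3982 = -16080;  -36823 − 16080 = -52903

-52903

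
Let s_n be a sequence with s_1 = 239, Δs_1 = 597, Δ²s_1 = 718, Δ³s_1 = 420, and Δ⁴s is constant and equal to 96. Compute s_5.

Build the table forward from the leading diagonal:
Fourth differences: 96, 96, 96, 96, 96
Third differences: 420, 516, 612, 708, 804
Second differences: 718, 1138, 1654, 2266, 2974
First differences: 597, 1315, 2453, 4107, 6373
s: 239, 836, 2151, 4604, 8711

8711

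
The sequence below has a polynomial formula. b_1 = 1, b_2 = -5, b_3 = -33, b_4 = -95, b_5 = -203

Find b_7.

-605

Δ: -6, -28, -62, -108
Δ²: -22, -34, -46
Δ³: -12, -12
Constant third difference = -12, so extend:
-46 − 12 = -58;  -108 − 58 = -166;  -203 − 166 = -369
-58 − 12 = -70;  -166 − 70 = -236;  -369 − 236 = -605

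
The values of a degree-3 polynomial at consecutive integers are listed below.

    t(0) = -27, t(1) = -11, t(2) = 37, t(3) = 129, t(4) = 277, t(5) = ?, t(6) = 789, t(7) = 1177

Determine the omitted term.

493

Using the first 5 terms:
Δ: 16, 48, 92, 148
Δ²: 32, 44, 56
Δ³: 12, 12
Constant third difference = 12.
Extend forward: 56 + 12 = 68;  148 + 68 = 216;  277 + 216 = 493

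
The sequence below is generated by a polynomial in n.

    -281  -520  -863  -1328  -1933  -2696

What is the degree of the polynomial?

3

-239, -343, -465, -605, -763
-104, -122, -140, -158
-18, -18, -18
The third differences are constant, so the polynomial has degree 3.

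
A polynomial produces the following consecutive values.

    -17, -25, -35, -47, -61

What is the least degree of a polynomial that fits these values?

D1: -8, -10, -12, -14
D2: -2, -2, -2
The second differences are constant, so the polynomial has degree 2.

2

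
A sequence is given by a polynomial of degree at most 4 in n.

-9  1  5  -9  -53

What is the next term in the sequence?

Δ: 10, 4, -14, -44
Δ²: -6, -18, -30
Δ³: -12, -12
Constant third difference = -12, so extend:
-30 − 12 = -42;  -44 − 42 = -86;  -53 − 86 = -139

-139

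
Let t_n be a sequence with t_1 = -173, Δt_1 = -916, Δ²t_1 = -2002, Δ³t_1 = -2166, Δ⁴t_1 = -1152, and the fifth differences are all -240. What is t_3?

Build the table forward from the leading diagonal:
Δ⁵: -240, -240, -240
Δ⁴: -1152, -1392, -1632
Δ³: -2166, -3318, -4710
Δ²: -2002, -4168, -7486
Δ: -916, -2918, -7086
t: -173, -1089, -4007

-4007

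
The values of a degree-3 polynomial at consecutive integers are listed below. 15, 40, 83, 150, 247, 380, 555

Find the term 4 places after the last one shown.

First differences: 25 , 43 , 67 , 97 , 133 , 175
Second differences: 18 , 24 , 30 , 36 , 42
Third differences: 6 , 6 , 6 , 6
The third differences are constant (6).
42 + 6 = 48;  175 + 48 = 223;  555 + 223 = 778
48 + 6 = 54;  223 + 54 = 277;  778 + 277 = 1055
54 + 6 = 60;  277 + 60 = 337;  1055 + 337 = 1392
60 + 6 = 66;  337 + 66 = 403;  1392 + 403 = 1795

1795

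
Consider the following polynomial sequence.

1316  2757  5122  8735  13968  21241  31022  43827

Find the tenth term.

80813

1441  2365  3613  5233  7273  9781  12805
924  1248  1620  2040  2508  3024
324  372  420  468  516
48  48  48  48
Fourth differences constant at 48.
516 + 48 = 564;  3024 + 564 = 3588;  12805 + 3588 = 16393;  43827 + 16393 = 60220
564 + 48 = 612;  3588 + 612 = 4200;  16393 + 4200 = 20593;  60220 + 20593 = 80813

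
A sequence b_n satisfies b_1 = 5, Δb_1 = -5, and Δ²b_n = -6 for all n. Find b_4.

-28

Build the table forward from the leading diagonal:
Δ²: -6, -6, -6, -6
Δ: -5, -11, -17, -23
b: 5, 0, -11, -28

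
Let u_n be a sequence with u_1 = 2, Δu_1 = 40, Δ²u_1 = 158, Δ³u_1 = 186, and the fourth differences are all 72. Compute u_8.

Build the table forward from the leading diagonal:
D4: 72, 72, 72, 72, 72, 72, 72, 72
D3: 186, 258, 330, 402, 474, 546, 618, 690
D2: 158, 344, 602, 932, 1334, 1808, 2354, 2972
D1: 40, 198, 542, 1144, 2076, 3410, 5218, 7572
u: 2, 42, 240, 782, 1926, 4002, 7412, 12630

12630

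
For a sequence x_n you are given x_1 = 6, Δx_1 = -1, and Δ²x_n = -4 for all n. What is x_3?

0

Build the table forward from the leading diagonal:
Second differences: -4, -4, -4
First differences: -1, -5, -9
x: 6, 5, 0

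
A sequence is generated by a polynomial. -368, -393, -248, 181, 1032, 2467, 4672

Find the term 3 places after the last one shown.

18127

First differences: -25, 145, 429, 851, 1435, 2205
Second differences: 170, 284, 422, 584, 770
Third differences: 114, 138, 162, 186
Fourth differences: 24, 24, 24
Constant fourth difference = 24, so extend:
186 + 24 = 210;  770 + 210 = 980;  2205 + 980 = 3185;  4672 + 3185 = 7857
210 + 24 = 234;  980 + 234 = 1214;  3185 + 1214 = 4399;  7857 + 4399 = 12256
234 + 24 = 258;  1214 + 258 = 1472;  4399 + 1472 = 5871;  12256 + 5871 = 18127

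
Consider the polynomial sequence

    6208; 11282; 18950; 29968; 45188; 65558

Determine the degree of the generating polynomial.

4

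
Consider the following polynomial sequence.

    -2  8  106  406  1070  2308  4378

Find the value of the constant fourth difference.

48

Δ: 10, 98, 300, 664, 1238, 2070
Δ²: 88, 202, 364, 574, 832
Δ³: 114, 162, 210, 258
Δ⁴: 48, 48, 48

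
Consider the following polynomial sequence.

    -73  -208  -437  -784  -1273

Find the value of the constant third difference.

First differences: -135, -229, -347, -489
Second differences: -94, -118, -142
Third differences: -24, -24

-24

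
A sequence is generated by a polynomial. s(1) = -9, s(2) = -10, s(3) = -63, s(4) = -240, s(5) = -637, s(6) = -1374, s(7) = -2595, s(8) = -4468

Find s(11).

First differences: -1, -53, -177, -397, -737, -1221, -1873
Second differences: -52, -124, -220, -340, -484, -652
Third differences: -72, -96, -120, -144, -168
Fourth differences: -24, -24, -24, -24
Constant fourth difference = -24, so extend:
-168 − 24 = -192;  -652 − 192 = -844;  -1873 − 844 = -2717;  -4468 − 2717 = -7185
-192 − 24 = -216;  -844 − 216 = -1060;  -2717 − 1060 = -3777;  -7185 − 3777 = -10962
-216 − 24 = -240;  -1060 − 240 = -1300;  -3777 − 1300 = -5077;  -10962 − 5077 = -16039

-16039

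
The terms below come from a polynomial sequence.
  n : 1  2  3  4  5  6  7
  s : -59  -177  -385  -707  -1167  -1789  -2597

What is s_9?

-4867

-118  -208  -322  -460  -622  -808
-90  -114  -138  -162  -186
-24  -24  -24  -24
Third differences constant at -24.
-186 − 24 = -210;  -808 − 210 = -1018;  -2597 − 1018 = -3615
-210 − 24 = -234;  -1018 − 234 = -1252;  -3615 − 1252 = -4867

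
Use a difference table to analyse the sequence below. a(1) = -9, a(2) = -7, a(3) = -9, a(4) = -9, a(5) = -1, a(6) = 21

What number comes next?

63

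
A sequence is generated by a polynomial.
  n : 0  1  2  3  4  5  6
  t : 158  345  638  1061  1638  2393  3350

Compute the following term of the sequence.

4533

First differences: 187, 293, 423, 577, 755, 957
Second differences: 106, 130, 154, 178, 202
Third differences: 24, 24, 24, 24
Constant third difference = 24, so extend:
202 + 24 = 226;  957 + 226 = 1183;  3350 + 1183 = 4533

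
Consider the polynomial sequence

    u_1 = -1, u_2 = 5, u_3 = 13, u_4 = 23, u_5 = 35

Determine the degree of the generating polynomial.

2

D1: 6, 8, 10, 12
D2: 2, 2, 2
The second differences are constant, so the polynomial has degree 2.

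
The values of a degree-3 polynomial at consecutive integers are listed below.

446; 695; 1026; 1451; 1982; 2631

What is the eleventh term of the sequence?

Δ: 249  331  425  531  649
Δ²: 82  94  106  118
Δ³: 12  12  12
Constant third difference = 12, so extend:
118 + 12 = 130;  649 + 130 = 779;  2631 + 779 = 3410
130 + 12 = 142;  779 + 142 = 921;  3410 + 921 = 4331
142 + 12 = 154;  921 + 154 = 1075;  4331 + 1075 = 5406
154 + 12 = 166;  1075 + 166 = 1241;  5406 + 1241 = 6647
166 + 12 = 178;  1241 + 178 = 1419;  6647 + 1419 = 8066

8066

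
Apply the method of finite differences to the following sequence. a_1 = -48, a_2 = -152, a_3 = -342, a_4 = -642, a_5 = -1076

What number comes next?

-1668

D1: -104, -190, -300, -434
D2: -86, -110, -134
D3: -24, -24
Third differences constant at -24.
-134 − 24 = -158;  -434 − 158 = -592;  -1076 − 592 = -1668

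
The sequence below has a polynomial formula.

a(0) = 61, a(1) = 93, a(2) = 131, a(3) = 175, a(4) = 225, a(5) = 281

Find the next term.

343

D1: 32 , 38 , 44 , 50 , 56
D2: 6 , 6 , 6 , 6
The second differences are constant (6).
56 + 6 = 62;  281 + 62 = 343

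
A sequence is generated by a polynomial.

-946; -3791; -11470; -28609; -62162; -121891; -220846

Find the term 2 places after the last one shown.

-607954

-2845  -7679  -17139  -33553  -59729  -98955
-4834  -9460  -16414  -26176  -39226
-4626  -6954  -9762  -13050
-2328  -2808  -3288
-480  -480
The fifth differences are constant (-480).
-3288 − 480 = -3768;  -13050 − 3768 = -16818;  -39226 − 16818 = -56044;  -98955 − 56044 = -154999;  -220846 − 154999 = -375845
-3768 − 480 = -4248;  -16818 − 4248 = -21066;  -56044 − 21066 = -77110;  -154999 − 77110 = -232109;  -375845 − 232109 = -607954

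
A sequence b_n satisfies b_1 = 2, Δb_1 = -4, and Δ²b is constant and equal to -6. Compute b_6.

-78

Build the table forward from the leading diagonal:
Δ²: -6, -6, -6, -6, -6, -6
Δ: -4, -10, -16, -22, -28, -34
b: 2, -2, -12, -28, -50, -78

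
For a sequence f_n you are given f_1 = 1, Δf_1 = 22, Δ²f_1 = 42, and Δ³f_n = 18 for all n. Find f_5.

413

Build the table forward from the leading diagonal:
Δ³: 18, 18, 18, 18, 18
Δ²: 42, 60, 78, 96, 114
Δ: 22, 64, 124, 202, 298
f: 1, 23, 87, 211, 413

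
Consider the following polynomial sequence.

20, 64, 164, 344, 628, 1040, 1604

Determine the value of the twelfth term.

D1: 44, 100, 180, 284, 412, 564
D2: 56, 80, 104, 128, 152
D3: 24, 24, 24, 24
Third differences constant at 24.
152 + 24 = 176;  564 + 176 = 740;  1604 + 740 = 2344
176 + 24 = 200;  740 + 200 = 940;  2344 + 940 = 3284
200 + 24 = 224;  940 + 224 = 1164;  3284 + 1164 = 4448
224 + 24 = 248;  1164 + 248 = 1412;  4448 + 1412 = 5860
248 + 24 = 272;  1412 + 272 = 1684;  5860 + 1684 = 7544

7544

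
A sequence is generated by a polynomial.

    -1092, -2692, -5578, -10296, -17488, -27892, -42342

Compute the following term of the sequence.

-1600 , -2886 , -4718 , -7192 , -10404 , -14450
-1286 , -1832 , -2474 , -3212 , -4046
-546 , -642 , -738 , -834
-96 , -96 , -96
Fourth differences constant at -96.
-834 − 96 = -930;  -4046 − 930 = -4976;  -14450 − 4976 = -19426;  -42342 − 19426 = -61768

-61768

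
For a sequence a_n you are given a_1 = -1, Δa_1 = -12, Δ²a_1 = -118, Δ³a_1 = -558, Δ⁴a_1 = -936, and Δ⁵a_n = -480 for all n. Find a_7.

-29923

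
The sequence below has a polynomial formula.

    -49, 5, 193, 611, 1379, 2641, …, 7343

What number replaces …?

4565

Using the first 6 terms:
54, 188, 418, 768, 1262
134, 230, 350, 494
96, 120, 144
24, 24
Constant fourth difference = 24.
Extend forward: 144 + 24 = 168;  494 + 168 = 662;  1262 + 662 = 1924;  2641 + 1924 = 4565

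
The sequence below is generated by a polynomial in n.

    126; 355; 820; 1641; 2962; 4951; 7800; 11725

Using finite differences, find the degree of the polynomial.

Δ: 229, 465, 821, 1321, 1989, 2849, 3925
Δ²: 236, 356, 500, 668, 860, 1076
Δ³: 120, 144, 168, 192, 216
Δ⁴: 24, 24, 24, 24
The fourth differences are constant, so the polynomial has degree 4.

4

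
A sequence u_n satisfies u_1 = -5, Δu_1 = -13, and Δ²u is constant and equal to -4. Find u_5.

-81

Build the table forward from the leading diagonal:
Second differences: -4, -4, -4, -4, -4
First differences: -13, -17, -21, -25, -29
u: -5, -18, -35, -56, -81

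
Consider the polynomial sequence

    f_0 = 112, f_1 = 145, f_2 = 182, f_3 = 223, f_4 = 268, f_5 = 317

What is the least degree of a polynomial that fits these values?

D1: 33, 37, 41, 45, 49
D2: 4, 4, 4, 4
The second differences are constant, so the polynomial has degree 2.

2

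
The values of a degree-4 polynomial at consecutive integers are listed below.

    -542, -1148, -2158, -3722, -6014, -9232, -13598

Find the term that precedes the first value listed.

Δ: -606, -1010, -1564, -2292, -3218, -4366
Δ²: -404, -554, -728, -926, -1148
Δ³: -150, -174, -198, -222
Δ⁴: -24, -24, -24
The fourth differences are constant at -24.
Work back: -150 + 24 = -126;  -404 + 126 = -278;  -606 + 278 = -328;  -542 + 328 = -214

-214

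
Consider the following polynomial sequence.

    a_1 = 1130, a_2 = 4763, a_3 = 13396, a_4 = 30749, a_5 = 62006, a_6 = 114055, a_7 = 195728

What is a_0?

1

First differences: 3633  8633  17353  31257  52049  81673
Second differences: 5000  8720  13904  20792  29624
Third differences: 3720  5184  6888  8832
Fourth differences: 1464  1704  1944
Fifth differences: 240  240
The fifth differences are constant at 240.
Work back: 1464 − 240 = 1224;  3720 − 1224 = 2496;  5000 − 2496 = 2504;  3633 − 2504 = 1129;  1130 − 1129 = 1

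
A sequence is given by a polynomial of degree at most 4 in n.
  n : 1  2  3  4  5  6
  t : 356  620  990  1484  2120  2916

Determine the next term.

3890

264, 370, 494, 636, 796
106, 124, 142, 160
18, 18, 18
Third differences constant at 18.
160 + 18 = 178;  796 + 178 = 974;  2916 + 974 = 3890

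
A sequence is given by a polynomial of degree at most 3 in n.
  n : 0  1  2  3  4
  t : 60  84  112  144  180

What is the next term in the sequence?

220

24  28  32  36
4  4  4
Constant second difference = 4, so extend:
36 + 4 = 40;  180 + 40 = 220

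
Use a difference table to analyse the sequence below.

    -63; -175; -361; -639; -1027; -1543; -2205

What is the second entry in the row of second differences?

Δ: -112, -186, -278, -388, -516, -662
Δ²: -74, -92, -110, -128, -146
Δ³: -18, -18, -18, -18

-92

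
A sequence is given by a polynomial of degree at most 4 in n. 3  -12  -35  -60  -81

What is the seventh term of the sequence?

-87

-15  -23  -25  -21
-8  -2  4
6  6
Constant third difference = 6, so extend:
4 + 6 = 10;  -21 + 10 = -11;  -81 − 11 = -92
10 + 6 = 16;  -11 + 16 = 5;  -92 + 5 = -87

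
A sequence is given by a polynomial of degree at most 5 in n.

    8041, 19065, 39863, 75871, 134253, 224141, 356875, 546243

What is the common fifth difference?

Δ: 11024, 20798, 36008, 58382, 89888, 132734, 189368
Δ²: 9774, 15210, 22374, 31506, 42846, 56634
Δ³: 5436, 7164, 9132, 11340, 13788
Δ⁴: 1728, 1968, 2208, 2448
Δ⁵: 240, 240, 240

240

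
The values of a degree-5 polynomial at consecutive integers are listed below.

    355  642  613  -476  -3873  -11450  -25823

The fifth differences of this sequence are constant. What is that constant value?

-120

D1: 287, -29, -1089, -3397, -7577, -14373
D2: -316, -1060, -2308, -4180, -6796
D3: -744, -1248, -1872, -2616
D4: -504, -624, -744
D5: -120, -120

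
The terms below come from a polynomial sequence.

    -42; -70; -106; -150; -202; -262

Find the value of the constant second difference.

Δ: -28, -36, -44, -52, -60
Δ²: -8, -8, -8, -8

-8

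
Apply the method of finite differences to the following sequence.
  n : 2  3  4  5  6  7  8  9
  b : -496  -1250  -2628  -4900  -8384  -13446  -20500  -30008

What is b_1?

-144

-754, -1378, -2272, -3484, -5062, -7054, -9508
-624, -894, -1212, -1578, -1992, -2454
-270, -318, -366, -414, -462
-48, -48, -48, -48
The fourth differences are constant at -48.
Work back: -270 + 48 = -222;  -624 + 222 = -402;  -754 + 402 = -352;  -496 + 352 = -144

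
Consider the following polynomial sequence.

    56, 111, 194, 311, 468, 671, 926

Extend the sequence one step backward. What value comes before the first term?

First differences: 55  83  117  157  203  255
Second differences: 28  34  40  46  52
Third differences: 6  6  6  6
The third differences are constant at 6.
Work back: 28 − 6 = 22;  55 − 22 = 33;  56 − 33 = 23

23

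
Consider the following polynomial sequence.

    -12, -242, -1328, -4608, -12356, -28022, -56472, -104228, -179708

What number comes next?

-230  -1086  -3280  -7748  -15666  -28450  -47756  -75480
-856  -2194  -4468  -7918  -12784  -19306  -27724
-1338  -2274  -3450  -4866  -6522  -8418
-936  -1176  -1416  -1656  -1896
-240  -240  -240  -240
Constant fifth difference = -240, so extend:
-1896 − 240 = -2136;  -8418 − 2136 = -10554;  -27724 − 10554 = -38278;  -75480 − 38278 = -113758;  -179708 − 113758 = -293466

-293466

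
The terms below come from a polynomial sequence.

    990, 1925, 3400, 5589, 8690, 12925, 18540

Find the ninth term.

35014

Δ: 935, 1475, 2189, 3101, 4235, 5615
Δ²: 540, 714, 912, 1134, 1380
Δ³: 174, 198, 222, 246
Δ⁴: 24, 24, 24
Fourth differences constant at 24.
246 + 24 = 270;  1380 + 270 = 1650;  5615 + 1650 = 7265;  18540 + 7265 = 25805
270 + 24 = 294;  1650 + 294 = 1944;  7265 + 1944 = 9209;  25805 + 9209 = 35014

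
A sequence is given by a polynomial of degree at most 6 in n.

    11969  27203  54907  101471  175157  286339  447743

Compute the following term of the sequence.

15234, 27704, 46564, 73686, 111182, 161404
12470, 18860, 27122, 37496, 50222
6390, 8262, 10374, 12726
1872, 2112, 2352
240, 240
Constant fifth difference = 240, so extend:
2352 + 240 = 2592;  12726 + 2592 = 15318;  50222 + 15318 = 65540;  161404 + 65540 = 226944;  447743 + 226944 = 674687

674687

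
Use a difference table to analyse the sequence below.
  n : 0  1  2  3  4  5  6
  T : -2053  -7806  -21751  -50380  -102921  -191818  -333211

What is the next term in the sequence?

D1: -5753  -13945  -28629  -52541  -88897  -141393
D2: -8192  -14684  -23912  -36356  -52496
D3: -6492  -9228  -12444  -16140
D4: -2736  -3216  -3696
D5: -480  -480
The fifth differences are constant (-480).
-3696 − 480 = -4176;  -16140 − 4176 = -20316;  -52496 − 20316 = -72812;  -141393 − 72812 = -214205;  -333211 − 214205 = -547416

-547416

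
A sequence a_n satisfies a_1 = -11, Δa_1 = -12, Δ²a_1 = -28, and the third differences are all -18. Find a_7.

Build the table forward from the leading diagonal:
Δ³: -18  -18  -18  -18  -18  -18  -18
Δ²: -28  -46  -64  -82  -100  -118  -136
Δ: -12  -40  -86  -150  -232  -332  -450
a: -11  -23  -63  -149  -299  -531  -863

-863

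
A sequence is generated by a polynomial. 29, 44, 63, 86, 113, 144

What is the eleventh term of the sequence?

359

15, 19, 23, 27, 31
4, 4, 4, 4
The second differences are constant (4).
31 + 4 = 35;  144 + 35 = 179
35 + 4 = 39;  179 + 39 = 218
39 + 4 = 43;  218 + 43 = 261
43 + 4 = 47;  261 + 47 = 308
47 + 4 = 51;  308 + 51 = 359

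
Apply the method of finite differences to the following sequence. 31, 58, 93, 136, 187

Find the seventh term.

313

First differences: 27, 35, 43, 51
Second differences: 8, 8, 8
Constant second difference = 8, so extend:
51 + 8 = 59;  187 + 59 = 246
59 + 8 = 67;  246 + 67 = 313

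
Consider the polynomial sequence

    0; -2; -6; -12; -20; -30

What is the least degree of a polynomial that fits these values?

-2, -4, -6, -8, -10
-2, -2, -2, -2
The second differences are constant, so the polynomial has degree 2.

2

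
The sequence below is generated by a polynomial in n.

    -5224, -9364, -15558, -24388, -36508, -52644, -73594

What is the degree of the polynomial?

First differences: -4140, -6194, -8830, -12120, -16136, -20950
Second differences: -2054, -2636, -3290, -4016, -4814
Third differences: -582, -654, -726, -798
Fourth differences: -72, -72, -72
The fourth differences are constant, so the polynomial has degree 4.

4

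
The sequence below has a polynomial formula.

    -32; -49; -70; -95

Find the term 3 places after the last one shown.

-194

Δ: -17, -21, -25
Δ²: -4, -4
Constant second difference = -4, so extend:
-25 − 4 = -29;  -95 − 29 = -124
-29 − 4 = -33;  -124 − 33 = -157
-33 − 4 = -37;  -157 − 37 = -194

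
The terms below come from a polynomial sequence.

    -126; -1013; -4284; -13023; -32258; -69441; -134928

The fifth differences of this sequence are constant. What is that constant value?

Δ: -887, -3271, -8739, -19235, -37183, -65487
Δ²: -2384, -5468, -10496, -17948, -28304
Δ³: -3084, -5028, -7452, -10356
Δ⁴: -1944, -2424, -2904
Δ⁵: -480, -480

-480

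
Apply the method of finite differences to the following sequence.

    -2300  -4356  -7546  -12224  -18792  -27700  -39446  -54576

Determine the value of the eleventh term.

-126450

D1: -2056, -3190, -4678, -6568, -8908, -11746, -15130
D2: -1134, -1488, -1890, -2340, -2838, -3384
D3: -354, -402, -450, -498, -546
D4: -48, -48, -48, -48
Constant fourth difference = -48, so extend:
-546 − 48 = -594;  -3384 − 594 = -3978;  -15130 − 3978 = -19108;  -54576 − 19108 = -73684
-594 − 48 = -642;  -3978 − 642 = -4620;  -19108 − 4620 = -23728;  -73684 − 23728 = -97412
-642 − 48 = -690;  -4620 − 690 = -5310;  -23728 − 5310 = -29038;  -97412 − 29038 = -126450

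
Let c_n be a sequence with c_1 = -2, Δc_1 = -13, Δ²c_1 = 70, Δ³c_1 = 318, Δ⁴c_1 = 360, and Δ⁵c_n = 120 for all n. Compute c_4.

487

Build the table forward from the leading diagonal:
Δ⁵: 120, 120, 120, 120
Δ⁴: 360, 480, 600, 720
Δ³: 318, 678, 1158, 1758
Δ²: 70, 388, 1066, 2224
Δ: -13, 57, 445, 1511
c: -2, -15, 42, 487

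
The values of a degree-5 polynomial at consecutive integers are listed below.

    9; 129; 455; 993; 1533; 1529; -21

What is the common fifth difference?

First differences: 120, 326, 538, 540, -4, -1550
Second differences: 206, 212, 2, -544, -1546
Third differences: 6, -210, -546, -1002
Fourth differences: -216, -336, -456
Fifth differences: -120, -120

-120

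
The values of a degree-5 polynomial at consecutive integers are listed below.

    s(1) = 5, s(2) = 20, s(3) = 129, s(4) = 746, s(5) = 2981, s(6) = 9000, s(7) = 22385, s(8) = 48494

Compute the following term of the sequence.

Δ: 15, 109, 617, 2235, 6019, 13385, 26109
Δ²: 94, 508, 1618, 3784, 7366, 12724
Δ³: 414, 1110, 2166, 3582, 5358
Δ⁴: 696, 1056, 1416, 1776
Δ⁵: 360, 360, 360
The fifth differences are constant (360).
1776 + 360 = 2136;  5358 + 2136 = 7494;  12724 + 7494 = 20218;  26109 + 20218 = 46327;  48494 + 46327 = 94821

94821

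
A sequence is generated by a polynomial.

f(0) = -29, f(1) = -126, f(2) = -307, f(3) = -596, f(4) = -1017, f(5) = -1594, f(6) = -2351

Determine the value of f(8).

-4501

-97, -181, -289, -421, -577, -757
-84, -108, -132, -156, -180
-24, -24, -24, -24
The third differences are constant (-24).
-180 − 24 = -204;  -757 − 204 = -961;  -2351 − 961 = -3312
-204 − 24 = -228;  -961 − 228 = -1189;  -3312 − 1189 = -4501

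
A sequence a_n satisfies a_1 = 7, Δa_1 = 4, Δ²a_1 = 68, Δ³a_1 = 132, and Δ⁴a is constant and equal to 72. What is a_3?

83

Build the table forward from the leading diagonal:
D4: 72, 72, 72
D3: 132, 204, 276
D2: 68, 200, 404
D1: 4, 72, 272
a: 7, 11, 83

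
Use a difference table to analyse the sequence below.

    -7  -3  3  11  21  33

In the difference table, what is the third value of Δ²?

2

D1: 4, 6, 8, 10, 12
D2: 2, 2, 2, 2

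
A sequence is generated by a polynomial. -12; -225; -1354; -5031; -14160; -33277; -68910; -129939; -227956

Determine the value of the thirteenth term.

-1336824

Δ: -213, -1129, -3677, -9129, -19117, -35633, -61029, -98017
Δ²: -916, -2548, -5452, -9988, -16516, -25396, -36988
Δ³: -1632, -2904, -4536, -6528, -8880, -11592
Δ⁴: -1272, -1632, -1992, -2352, -2712
Δ⁵: -360, -360, -360, -360
Constant fifth difference = -360, so extend:
-2712 − 360 = -3072;  -11592 − 3072 = -14664;  -36988 − 14664 = -51652;  -98017 − 51652 = -149669;  -227956 − 149669 = -377625
-3072 − 360 = -3432;  -14664 − 3432 = -18096;  -51652 − 18096 = -69748;  -149669 − 69748 = -219417;  -377625 − 219417 = -597042
-3432 − 360 = -3792;  -18096 − 3792 = -21888;  -69748 − 21888 = -91636;  -219417 − 91636 = -311053;  -597042 − 311053 = -908095
-3792 − 360 = -4152;  -21888 − 4152 = -26040;  -91636 − 26040 = -117676;  -311053 − 117676 = -428729;  -908095 − 428729 = -1336824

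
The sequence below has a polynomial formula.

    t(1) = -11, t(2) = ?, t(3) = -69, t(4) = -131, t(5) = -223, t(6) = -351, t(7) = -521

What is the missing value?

-31

Using the last 5 terms:
Δ: -62  -92  -128  -170
Δ²: -30  -36  -42
Δ³: -6  -6
Constant third difference = -6.
Extend backward: -30 + 6 = -24;  -62 + 24 = -38;  -69 + 38 = -31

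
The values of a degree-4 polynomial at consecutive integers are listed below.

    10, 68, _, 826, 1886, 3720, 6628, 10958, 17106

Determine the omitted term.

Using the last 6 terms:
D1: 1060, 1834, 2908, 4330, 6148
D2: 774, 1074, 1422, 1818
D3: 300, 348, 396
D4: 48, 48
Constant fourth difference = 48.
Extend backward: 300 − 48 = 252;  774 − 252 = 522;  1060 − 522 = 538;  826 − 538 = 288

288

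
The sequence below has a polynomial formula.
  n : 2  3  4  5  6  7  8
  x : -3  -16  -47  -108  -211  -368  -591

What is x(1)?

4

First differences: -13  -31  -61  -103  -157  -223
Second differences: -18  -30  -42  -54  -66
Third differences: -12  -12  -12  -12
The third differences are constant at -12.
Work back: -18 + 12 = -6;  -13 + 6 = -7;  -3 + 7 = 4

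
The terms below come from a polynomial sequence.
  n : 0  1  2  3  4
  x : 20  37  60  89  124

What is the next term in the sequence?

Δ: 17, 23, 29, 35
Δ²: 6, 6, 6
Second differences constant at 6.
35 + 6 = 41;  124 + 41 = 165

165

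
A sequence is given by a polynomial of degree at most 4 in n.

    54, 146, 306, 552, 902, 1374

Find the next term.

First differences: 92, 160, 246, 350, 472
Second differences: 68, 86, 104, 122
Third differences: 18, 18, 18
Third differences constant at 18.
122 + 18 = 140;  472 + 140 = 612;  1374 + 612 = 1986

1986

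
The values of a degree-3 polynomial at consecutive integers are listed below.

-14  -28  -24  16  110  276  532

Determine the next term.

-14 , 4 , 40 , 94 , 166 , 256
18 , 36 , 54 , 72 , 90
18 , 18 , 18 , 18
The third differences are constant (18).
90 + 18 = 108;  256 + 108 = 364;  532 + 364 = 896

896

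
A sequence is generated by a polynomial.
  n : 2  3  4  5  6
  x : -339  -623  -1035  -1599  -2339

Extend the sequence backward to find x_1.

Δ: -284  -412  -564  -740
Δ²: -128  -152  -176
Δ³: -24  -24
The third differences are constant at -24.
Work back: -128 + 24 = -104;  -284 + 104 = -180;  -339 + 180 = -159

-159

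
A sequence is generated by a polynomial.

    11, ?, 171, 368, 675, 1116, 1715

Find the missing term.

60

Using the last 5 terms:
197, 307, 441, 599
110, 134, 158
24, 24
Constant third difference = 24.
Extend backward: 110 − 24 = 86;  197 − 86 = 111;  171 − 111 = 60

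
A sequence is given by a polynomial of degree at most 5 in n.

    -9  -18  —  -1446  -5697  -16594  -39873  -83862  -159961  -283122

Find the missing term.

Using the last 7 terms:
First differences: -4251, -10897, -23279, -43989, -76099, -123161
Second differences: -6646, -12382, -20710, -32110, -47062
Third differences: -5736, -8328, -11400, -14952
Fourth differences: -2592, -3072, -3552
Fifth differences: -480, -480
Constant fifth difference = -480.
Extend backward: -2592 + 480 = -2112;  -5736 + 2112 = -3624;  -6646 + 3624 = -3022;  -4251 + 3022 = -1229;  -1446 + 1229 = -217

-217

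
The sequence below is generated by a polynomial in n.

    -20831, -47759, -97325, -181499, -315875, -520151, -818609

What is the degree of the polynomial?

5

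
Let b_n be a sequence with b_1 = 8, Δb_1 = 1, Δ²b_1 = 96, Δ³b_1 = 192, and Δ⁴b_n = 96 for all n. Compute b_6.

3373

Build the table forward from the leading diagonal:
Δ⁴: 96, 96, 96, 96, 96, 96
Δ³: 192, 288, 384, 480, 576, 672
Δ²: 96, 288, 576, 960, 1440, 2016
Δ: 1, 97, 385, 961, 1921, 3361
b: 8, 9, 106, 491, 1452, 3373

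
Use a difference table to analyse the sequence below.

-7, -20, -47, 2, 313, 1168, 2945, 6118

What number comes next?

First differences: -13, -27, 49, 311, 855, 1777, 3173
Second differences: -14, 76, 262, 544, 922, 1396
Third differences: 90, 186, 282, 378, 474
Fourth differences: 96, 96, 96, 96
Constant fourth difference = 96, so extend:
474 + 96 = 570;  1396 + 570 = 1966;  3173 + 1966 = 5139;  6118 + 5139 = 11257

11257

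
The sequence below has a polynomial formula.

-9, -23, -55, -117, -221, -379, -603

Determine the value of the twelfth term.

Δ: -14, -32, -62, -104, -158, -224
Δ²: -18, -30, -42, -54, -66
Δ³: -12, -12, -12, -12
The third differences are constant (-12).
-66 − 12 = -78;  -224 − 78 = -302;  -603 − 302 = -905
-78 − 12 = -90;  -302 − 90 = -392;  -905 − 392 = -1297
-90 − 12 = -102;  -392 − 102 = -494;  -1297 − 494 = -1791
-102 − 12 = -114;  -494 − 114 = -608;  -1791 − 608 = -2399
-114 − 12 = -126;  -608 − 126 = -734;  -2399 − 734 = -3133

-3133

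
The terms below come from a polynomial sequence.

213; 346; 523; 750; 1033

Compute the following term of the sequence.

1378

First differences: 133  177  227  283
Second differences: 44  50  56
Third differences: 6  6
Constant third difference = 6, so extend:
56 + 6 = 62;  283 + 62 = 345;  1033 + 345 = 1378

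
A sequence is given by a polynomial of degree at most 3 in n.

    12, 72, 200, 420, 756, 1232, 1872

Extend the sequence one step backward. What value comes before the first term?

D1: 60  128  220  336  476  640
D2: 68  92  116  140  164
D3: 24  24  24  24
The third differences are constant at 24.
Work back: 68 − 24 = 44;  60 − 44 = 16;  12 − 16 = -4

-4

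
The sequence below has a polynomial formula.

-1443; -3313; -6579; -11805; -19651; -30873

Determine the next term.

-46323

-1870 , -3266 , -5226 , -7846 , -11222
-1396 , -1960 , -2620 , -3376
-564 , -660 , -756
-96 , -96
Constant fourth difference = -96, so extend:
-756 − 96 = -852;  -3376 − 852 = -4228;  -11222 − 4228 = -15450;  -30873 − 15450 = -46323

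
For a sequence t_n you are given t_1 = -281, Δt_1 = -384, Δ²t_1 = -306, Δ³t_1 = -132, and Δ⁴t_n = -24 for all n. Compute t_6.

Build the table forward from the leading diagonal:
Fourth differences: -24  -24  -24  -24  -24  -24
Third differences: -132  -156  -180  -204  -228  -252
Second differences: -306  -438  -594  -774  -978  -1206
First differences: -384  -690  -1128  -1722  -2496  -3474
t: -281  -665  -1355  -2483  -4205  -6701

-6701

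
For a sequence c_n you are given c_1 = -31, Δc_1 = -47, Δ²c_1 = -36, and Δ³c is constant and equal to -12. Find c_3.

Build the table forward from the leading diagonal:
Δ³: -12, -12, -12
Δ²: -36, -48, -60
Δ: -47, -83, -131
c: -31, -78, -161

-161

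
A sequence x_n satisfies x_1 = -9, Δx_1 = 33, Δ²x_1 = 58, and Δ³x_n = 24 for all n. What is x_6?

Build the table forward from the leading diagonal:
D3: 24, 24, 24, 24, 24, 24
D2: 58, 82, 106, 130, 154, 178
D1: 33, 91, 173, 279, 409, 563
x: -9, 24, 115, 288, 567, 976

976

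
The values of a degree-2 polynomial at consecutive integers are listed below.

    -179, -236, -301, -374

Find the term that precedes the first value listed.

-130

First differences: -57, -65, -73
Second differences: -8, -8
The second differences are constant at -8.
Work back: -57 + 8 = -49;  -179 + 49 = -130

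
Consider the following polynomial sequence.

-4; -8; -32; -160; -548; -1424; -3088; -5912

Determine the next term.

-10340

Δ: -4 , -24 , -128 , -388 , -876 , -1664 , -2824
Δ²: -20 , -104 , -260 , -488 , -788 , -1160
Δ³: -84 , -156 , -228 , -300 , -372
Δ⁴: -72 , -72 , -72 , -72
Fourth differences constant at -72.
-372 − 72 = -444;  -1160 − 444 = -1604;  -2824 − 1604 = -4428;  -5912 − 4428 = -10340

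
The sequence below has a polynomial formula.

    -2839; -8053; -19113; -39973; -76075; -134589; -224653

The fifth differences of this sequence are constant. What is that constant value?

-240

Δ: -5214, -11060, -20860, -36102, -58514, -90064
Δ²: -5846, -9800, -15242, -22412, -31550
Δ³: -3954, -5442, -7170, -9138
Δ⁴: -1488, -1728, -1968
Δ⁵: -240, -240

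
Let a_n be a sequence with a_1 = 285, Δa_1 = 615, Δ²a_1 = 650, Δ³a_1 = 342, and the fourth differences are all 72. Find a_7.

Build the table forward from the leading diagonal:
D4: 72  72  72  72  72  72  72
D3: 342  414  486  558  630  702  774
D2: 650  992  1406  1892  2450  3080  3782
D1: 615  1265  2257  3663  5555  8005  11085
a: 285  900  2165  4422  8085  13640  21645

21645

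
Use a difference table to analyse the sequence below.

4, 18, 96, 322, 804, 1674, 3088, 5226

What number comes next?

14 , 78 , 226 , 482 , 870 , 1414 , 2138
64 , 148 , 256 , 388 , 544 , 724
84 , 108 , 132 , 156 , 180
24 , 24 , 24 , 24
Constant fourth difference = 24, so extend:
180 + 24 = 204;  724 + 204 = 928;  2138 + 928 = 3066;  5226 + 3066 = 8292

8292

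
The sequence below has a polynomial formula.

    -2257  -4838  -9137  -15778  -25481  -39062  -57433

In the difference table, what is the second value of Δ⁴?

-96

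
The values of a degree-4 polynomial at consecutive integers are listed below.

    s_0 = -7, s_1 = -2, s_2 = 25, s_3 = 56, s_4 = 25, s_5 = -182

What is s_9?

-6730

D1: 5, 27, 31, -31, -207
D2: 22, 4, -62, -176
D3: -18, -66, -114
D4: -48, -48
The fourth differences are constant (-48).
-114 − 48 = -162;  -176 − 162 = -338;  -207 − 338 = -545;  -182 − 545 = -727
-162 − 48 = -210;  -338 − 210 = -548;  -545 − 548 = -1093;  -727 − 1093 = -1820
-210 − 48 = -258;  -548 − 258 = -806;  -1093 − 806 = -1899;  -1820 − 1899 = -3719
-258 − 48 = -306;  -806 − 306 = -1112;  -1899 − 1112 = -3011;  -3719 − 3011 = -6730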